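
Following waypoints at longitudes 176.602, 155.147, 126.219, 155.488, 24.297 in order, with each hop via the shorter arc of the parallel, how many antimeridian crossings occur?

0

Leg 1: +176.602° → +155.147°, shortest Δλ = -21.455° (west) — does not cross 180°.
Leg 2: +155.147° → +126.219°, shortest Δλ = -28.928° (west) — does not cross 180°.
Leg 3: +126.219° → +155.488°, shortest Δλ = 29.269° (east) — does not cross 180°.
Leg 4: +155.488° → +24.297°, shortest Δλ = -131.191° (west) — does not cross 180°.
Total crossings: 0.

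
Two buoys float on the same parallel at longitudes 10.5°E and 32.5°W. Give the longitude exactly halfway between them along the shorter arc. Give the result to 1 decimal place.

11.0°W

Signed shortest Δλ from +10.5° to -32.5° is -43.0°.
Midpoint longitude = +10.5° + (-43.0°)/2 = +10.5° − 21.5° = -11.0°.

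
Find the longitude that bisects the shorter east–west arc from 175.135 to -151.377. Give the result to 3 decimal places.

Signed shortest Δλ from +175.135° to -151.377° is +33.488°.
Midpoint longitude = +175.135° + (+33.488°)/2 = +175.135° + 16.744° = +191.879°.
Normalise into (−180°, 180°]: -168.121°.
(The naïve average (+175.135 + -151.377)/2 = 11.879° is on the wrong side of the globe.)

-168.121°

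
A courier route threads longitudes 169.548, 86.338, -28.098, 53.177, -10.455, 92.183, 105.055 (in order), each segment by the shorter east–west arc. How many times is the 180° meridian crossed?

0

Leg 1: +169.548° → +86.338°, shortest Δλ = -83.21° (west) — does not cross 180°.
Leg 2: +86.338° → -28.098°, shortest Δλ = -114.436° (west) — does not cross 180°.
Leg 3: -28.098° → +53.177°, shortest Δλ = 81.275° (east) — does not cross 180°.
Leg 4: +53.177° → -10.455°, shortest Δλ = -63.632° (west) — does not cross 180°.
Leg 5: -10.455° → +92.183°, shortest Δλ = 102.638° (east) — does not cross 180°.
Leg 6: +92.183° → +105.055°, shortest Δλ = 12.872° (east) — does not cross 180°.
Total crossings: 0.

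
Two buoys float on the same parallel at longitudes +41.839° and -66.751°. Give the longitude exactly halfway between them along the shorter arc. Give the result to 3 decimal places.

Signed shortest Δλ from +41.839° to -66.751° is -108.590°.
Midpoint longitude = +41.839° + (-108.590°)/2 = +41.839° − 54.295° = -12.456°.

-12.456°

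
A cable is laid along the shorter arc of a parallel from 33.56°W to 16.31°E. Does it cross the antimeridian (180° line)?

No

Signed shortest Δλ = ((16.31 − -33.56 + 180) mod 360) − 180 = 49.87°.
Going east by 49.87° from -33.56° reaches +16.31° without touching 180°.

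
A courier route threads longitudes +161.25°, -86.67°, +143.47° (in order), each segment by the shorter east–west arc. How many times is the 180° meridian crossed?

2

Leg 1: +161.25° → -86.67°, shortest Δλ = 112.08° (east) — crosses 180°.
Leg 2: -86.67° → +143.47°, shortest Δλ = -129.86° (west) — crosses 180°.
Total crossings: 2.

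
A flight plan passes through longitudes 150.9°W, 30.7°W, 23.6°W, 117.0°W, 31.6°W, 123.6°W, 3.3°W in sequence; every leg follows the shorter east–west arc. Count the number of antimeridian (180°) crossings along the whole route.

0

Leg 1: -150.9° → -30.7°, shortest Δλ = 120.2° (east) — does not cross 180°.
Leg 2: -30.7° → -23.6°, shortest Δλ = 7.1° (east) — does not cross 180°.
Leg 3: -23.6° → -117.0°, shortest Δλ = -93.4° (west) — does not cross 180°.
Leg 4: -117.0° → -31.6°, shortest Δλ = 85.4° (east) — does not cross 180°.
Leg 5: -31.6° → -123.6°, shortest Δλ = -92.0° (west) — does not cross 180°.
Leg 6: -123.6° → -3.3°, shortest Δλ = 120.3° (east) — does not cross 180°.
Total crossings: 0.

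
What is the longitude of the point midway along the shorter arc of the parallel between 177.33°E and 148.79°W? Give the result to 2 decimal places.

165.73°W

Signed shortest Δλ from +177.33° to -148.79° is +33.88°.
Midpoint longitude = +177.33° + (+33.88°)/2 = +177.33° + 16.94° = +194.27°.
Normalise into (−180°, 180°]: -165.73°.
(The naïve average (+177.33 + -148.79)/2 = 14.27° is on the wrong side of the globe.)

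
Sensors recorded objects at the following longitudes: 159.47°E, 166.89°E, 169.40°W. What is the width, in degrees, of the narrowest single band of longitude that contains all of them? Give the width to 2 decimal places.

31.13°

Sort the longitudes: -169.40°, +159.47°, +166.89°.
Eastward gaps between consecutive values (wrapping around): 328.87°, 7.42°, 23.71°.
Largest gap = 328.87° ⇒ minimal covering band is its complement: 360° − 328.87° = 31.13°.
Band runs from +159.47° eastward to -169.40°, crossing the antimeridian.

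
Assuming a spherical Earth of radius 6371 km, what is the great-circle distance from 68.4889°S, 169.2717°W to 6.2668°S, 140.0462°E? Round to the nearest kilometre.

Δλ = 140.0462 − -169.2717 = 309.3179°; wrapped into (−180°, 180°]: -50.6821°.
Δφ = -6.2668 − -68.4889 = 62.2221°.
a = sin²(Δφ/2) + cos φ₁ · cos φ₂ · sin²(Δλ/2) = 0.333748.
c = 2·atan2(√a, √(1−a)) = 1.23184 rad → d = 6371·c ≈ 7848.04 km.

7848 km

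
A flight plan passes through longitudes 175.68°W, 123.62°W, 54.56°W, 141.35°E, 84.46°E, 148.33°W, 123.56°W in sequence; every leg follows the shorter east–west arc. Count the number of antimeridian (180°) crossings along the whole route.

Leg 1: -175.68° → -123.62°, shortest Δλ = 52.06° (east) — does not cross 180°.
Leg 2: -123.62° → -54.56°, shortest Δλ = 69.06° (east) — does not cross 180°.
Leg 3: -54.56° → +141.35°, shortest Δλ = -164.09° (west) — crosses 180°.
Leg 4: +141.35° → +84.46°, shortest Δλ = -56.89° (west) — does not cross 180°.
Leg 5: +84.46° → -148.33°, shortest Δλ = 127.21° (east) — crosses 180°.
Leg 6: -148.33° → -123.56°, shortest Δλ = 24.77° (east) — does not cross 180°.
Total crossings: 2.

2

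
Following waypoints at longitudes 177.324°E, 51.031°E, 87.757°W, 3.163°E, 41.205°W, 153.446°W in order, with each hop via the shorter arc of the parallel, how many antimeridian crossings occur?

Leg 1: +177.324° → +51.031°, shortest Δλ = -126.293° (west) — does not cross 180°.
Leg 2: +51.031° → -87.757°, shortest Δλ = -138.788° (west) — does not cross 180°.
Leg 3: -87.757° → +3.163°, shortest Δλ = 90.92° (east) — does not cross 180°.
Leg 4: +3.163° → -41.205°, shortest Δλ = -44.368° (west) — does not cross 180°.
Leg 5: -41.205° → -153.446°, shortest Δλ = -112.241° (west) — does not cross 180°.
Total crossings: 0.

0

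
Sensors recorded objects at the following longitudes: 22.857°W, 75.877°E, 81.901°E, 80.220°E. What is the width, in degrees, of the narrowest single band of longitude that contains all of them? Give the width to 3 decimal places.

Sort the longitudes: -22.857°, +75.877°, +80.220°, +81.901°.
Eastward gaps between consecutive values (wrapping around): 98.734°, 4.343°, 1.681°, 255.242°.
Largest gap = 255.242° ⇒ minimal covering band is its complement: 360° − 255.242° = 104.758°.
Band runs from -22.857° eastward to +81.901°.

104.758°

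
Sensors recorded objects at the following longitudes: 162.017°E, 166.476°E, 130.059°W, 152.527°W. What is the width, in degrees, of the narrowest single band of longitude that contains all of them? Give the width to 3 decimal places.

Sort the longitudes: -152.527°, -130.059°, +162.017°, +166.476°.
Eastward gaps between consecutive values (wrapping around): 22.468°, 292.076°, 4.459°, 40.997°.
Largest gap = 292.076° ⇒ minimal covering band is its complement: 360° − 292.076° = 67.924°.
Band runs from +162.017° eastward to -130.059°, crossing the antimeridian.

67.924°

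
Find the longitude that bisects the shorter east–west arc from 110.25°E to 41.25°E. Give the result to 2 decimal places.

75.75°E

Signed shortest Δλ from +110.25° to +41.25° is -69.00°.
Midpoint longitude = +110.25° + (-69.00°)/2 = +110.25° − 34.50° = +75.75°.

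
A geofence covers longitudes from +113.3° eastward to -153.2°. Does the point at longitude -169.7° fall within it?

Yes

Band width going east from +113.3° to -153.2°: ((-153.2 − 113.3) mod 360) = 93.5°.
Offset of -169.7° east of the west edge: ((-169.7 − 113.3) mod 360) = 77.0°.
77.0° ≤ 93.5° ⇒ inside.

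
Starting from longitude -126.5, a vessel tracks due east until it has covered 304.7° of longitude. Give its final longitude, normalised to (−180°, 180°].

+178.2°

Start at -126.5°; shift +304.7° → +178.2°.
+178.2° already lies in (−180°, 180°].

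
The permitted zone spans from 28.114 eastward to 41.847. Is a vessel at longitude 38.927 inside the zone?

Band width going east from +28.114° to +41.847°: ((41.847 − 28.114) mod 360) = 13.733°.
Offset of +38.927° east of the west edge: ((38.927 − 28.114) mod 360) = 10.813°.
10.813° ≤ 13.733° ⇒ inside.

Yes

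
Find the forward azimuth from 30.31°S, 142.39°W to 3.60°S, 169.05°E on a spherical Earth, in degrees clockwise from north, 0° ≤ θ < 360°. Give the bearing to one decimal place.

Δλ = 169.05 − -142.39 = 311.44°; wrapped into (−180°, 180°]: -48.56°.
θ = atan2( sin Δλ · cos φ₂ , cos φ₁ · sin φ₂ − sin φ₁ · cos φ₂ · cos Δλ )
  = atan2(-0.74817, 0.27915) = -69.539° → normalised to [0°, 360°): 290.461°.

290.5°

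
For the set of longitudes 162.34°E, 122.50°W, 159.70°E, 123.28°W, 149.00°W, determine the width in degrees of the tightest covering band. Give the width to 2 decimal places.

77.80°

Sort the longitudes: -149.00°, -123.28°, -122.50°, +159.70°, +162.34°.
Eastward gaps between consecutive values (wrapping around): 25.72°, 0.78°, 282.20°, 2.64°, 48.66°.
Largest gap = 282.20° ⇒ minimal covering band is its complement: 360° − 282.20° = 77.80°.
Band runs from +159.70° eastward to -122.50°, crossing the antimeridian.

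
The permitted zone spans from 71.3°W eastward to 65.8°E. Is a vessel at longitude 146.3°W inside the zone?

No

Band width going east from -71.3° to +65.8°: ((65.8 − -71.3) mod 360) = 137.1°.
Offset of -146.3° east of the west edge: ((-146.3 − -71.3) mod 360) = 285.0°.
285.0° > 137.1° ⇒ outside.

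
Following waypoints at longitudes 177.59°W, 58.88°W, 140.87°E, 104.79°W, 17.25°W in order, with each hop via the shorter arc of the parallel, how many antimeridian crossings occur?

Leg 1: -177.59° → -58.88°, shortest Δλ = 118.71° (east) — does not cross 180°.
Leg 2: -58.88° → +140.87°, shortest Δλ = -160.25° (west) — crosses 180°.
Leg 3: +140.87° → -104.79°, shortest Δλ = 114.34° (east) — crosses 180°.
Leg 4: -104.79° → -17.25°, shortest Δλ = 87.54° (east) — does not cross 180°.
Total crossings: 2.

2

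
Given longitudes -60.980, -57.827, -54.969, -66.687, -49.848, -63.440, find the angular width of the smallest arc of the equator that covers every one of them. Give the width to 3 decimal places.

16.839°

Sort the longitudes: -66.687°, -63.440°, -60.980°, -57.827°, -54.969°, -49.848°.
Eastward gaps between consecutive values (wrapping around): 3.247°, 2.460°, 3.153°, 2.858°, 5.121°, 343.161°.
Largest gap = 343.161° ⇒ minimal covering band is its complement: 360° − 343.161° = 16.839°.
Band runs from -66.687° eastward to -49.848°.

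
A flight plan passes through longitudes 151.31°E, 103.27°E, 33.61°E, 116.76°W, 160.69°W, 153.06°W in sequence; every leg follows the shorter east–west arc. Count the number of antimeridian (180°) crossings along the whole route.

0

Leg 1: +151.31° → +103.27°, shortest Δλ = -48.04° (west) — does not cross 180°.
Leg 2: +103.27° → +33.61°, shortest Δλ = -69.66° (west) — does not cross 180°.
Leg 3: +33.61° → -116.76°, shortest Δλ = -150.37° (west) — does not cross 180°.
Leg 4: -116.76° → -160.69°, shortest Δλ = -43.93° (west) — does not cross 180°.
Leg 5: -160.69° → -153.06°, shortest Δλ = 7.63° (east) — does not cross 180°.
Total crossings: 0.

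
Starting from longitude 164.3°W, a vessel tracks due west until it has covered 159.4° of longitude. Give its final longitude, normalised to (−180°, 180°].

Start at -164.3°; shift −159.4° → -323.7°.
-323.7° lies outside (−180°, 180°]; add 360° → +36.3°.

36.3°E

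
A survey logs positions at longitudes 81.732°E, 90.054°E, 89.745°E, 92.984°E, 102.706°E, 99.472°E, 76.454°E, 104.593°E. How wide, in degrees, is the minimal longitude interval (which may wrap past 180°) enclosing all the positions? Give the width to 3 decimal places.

28.139°

Sort the longitudes: +76.454°, +81.732°, +89.745°, +90.054°, +92.984°, +99.472°, +102.706°, +104.593°.
Eastward gaps between consecutive values (wrapping around): 5.278°, 8.013°, 0.309°, 2.930°, 6.488°, 3.234°, 1.887°, 331.861°.
Largest gap = 331.861° ⇒ minimal covering band is its complement: 360° − 331.861° = 28.139°.
Band runs from +76.454° eastward to +104.593°.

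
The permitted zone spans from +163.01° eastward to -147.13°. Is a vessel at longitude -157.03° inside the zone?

Band width going east from +163.01° to -147.13°: ((-147.13 − 163.01) mod 360) = 49.86°.
Offset of -157.03° east of the west edge: ((-157.03 − 163.01) mod 360) = 39.96°.
39.96° ≤ 49.86° ⇒ inside.

Yes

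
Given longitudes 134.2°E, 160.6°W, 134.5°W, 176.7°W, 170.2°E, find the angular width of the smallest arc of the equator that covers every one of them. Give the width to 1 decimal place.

91.3°

Sort the longitudes: -176.7°, -160.6°, -134.5°, +134.2°, +170.2°.
Eastward gaps between consecutive values (wrapping around): 16.1°, 26.1°, 268.7°, 36.0°, 13.1°.
Largest gap = 268.7° ⇒ minimal covering band is its complement: 360° − 268.7° = 91.3°.
Band runs from +134.2° eastward to -134.5°, crossing the antimeridian.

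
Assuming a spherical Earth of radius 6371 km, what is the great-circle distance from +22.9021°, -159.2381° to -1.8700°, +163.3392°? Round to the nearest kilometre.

4900 km

Δλ = 163.3392 − -159.2381 = 322.5773°; wrapped into (−180°, 180°]: -37.4227°.
Δφ = -1.8700 − 22.9021 = -24.7721°.
a = sin²(Δφ/2) + cos φ₁ · cos φ₂ · sin²(Δλ/2) = 0.140759.
c = 2·atan2(√a, √(1−a)) = 0.76918 rad → d = 6371·c ≈ 4900.44 km.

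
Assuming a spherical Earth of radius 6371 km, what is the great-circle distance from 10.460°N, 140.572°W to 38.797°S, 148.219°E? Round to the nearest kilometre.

9157 km

Δλ = 148.219 − -140.572 = 288.791°; wrapped into (−180°, 180°]: -71.209°.
Δφ = -38.797 − 10.460 = -49.257°.
a = sin²(Δφ/2) + cos φ₁ · cos φ₂ · sin²(Δλ/2) = 0.433438.
c = 2·atan2(√a, √(1−a)) = 1.43728 rad → d = 6371·c ≈ 9156.88 km.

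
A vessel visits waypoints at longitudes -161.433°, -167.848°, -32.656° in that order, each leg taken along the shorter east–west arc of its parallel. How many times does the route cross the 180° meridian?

0

Leg 1: -161.433° → -167.848°, shortest Δλ = -6.415° (west) — does not cross 180°.
Leg 2: -167.848° → -32.656°, shortest Δλ = 135.192° (east) — does not cross 180°.
Total crossings: 0.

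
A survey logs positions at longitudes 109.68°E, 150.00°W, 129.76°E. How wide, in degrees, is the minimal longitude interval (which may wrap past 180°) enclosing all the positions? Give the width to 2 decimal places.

100.32°

Sort the longitudes: -150.00°, +109.68°, +129.76°.
Eastward gaps between consecutive values (wrapping around): 259.68°, 20.08°, 80.24°.
Largest gap = 259.68° ⇒ minimal covering band is its complement: 360° − 259.68° = 100.32°.
Band runs from +109.68° eastward to -150.00°, crossing the antimeridian.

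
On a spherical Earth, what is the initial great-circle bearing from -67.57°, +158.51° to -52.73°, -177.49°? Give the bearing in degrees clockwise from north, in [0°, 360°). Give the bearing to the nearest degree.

Δλ = -177.49 − 158.51 = -336.00°; wrapped into (−180°, 180°]: 24.00°.
θ = atan2( sin Δλ · cos φ₂ , cos φ₁ · sin φ₂ − sin φ₁ · cos φ₂ · cos Δλ )
  = atan2(0.24631, 0.20773) = 49.857° → normalised to [0°, 360°): 49.857°.

50°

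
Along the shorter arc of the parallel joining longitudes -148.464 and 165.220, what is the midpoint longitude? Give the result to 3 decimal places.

Signed shortest Δλ from -148.464° to +165.220° is -46.316°.
Midpoint longitude = -148.464° + (-46.316°)/2 = -148.464° − 23.158° = -171.622°.
(The naïve average (-148.464 + +165.220)/2 = 8.378° is on the wrong side of the globe.)

-171.622°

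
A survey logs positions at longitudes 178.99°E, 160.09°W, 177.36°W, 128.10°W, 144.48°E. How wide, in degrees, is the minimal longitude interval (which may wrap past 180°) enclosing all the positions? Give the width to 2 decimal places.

87.42°

Sort the longitudes: -177.36°, -160.09°, -128.10°, +144.48°, +178.99°.
Eastward gaps between consecutive values (wrapping around): 17.27°, 31.99°, 272.58°, 34.51°, 3.65°.
Largest gap = 272.58° ⇒ minimal covering band is its complement: 360° − 272.58° = 87.42°.
Band runs from +144.48° eastward to -128.10°, crossing the antimeridian.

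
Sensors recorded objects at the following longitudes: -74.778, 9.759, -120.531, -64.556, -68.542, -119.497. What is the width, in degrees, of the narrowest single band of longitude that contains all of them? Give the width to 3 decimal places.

Sort the longitudes: -120.531°, -119.497°, -74.778°, -68.542°, -64.556°, +9.759°.
Eastward gaps between consecutive values (wrapping around): 1.034°, 44.719°, 6.236°, 3.986°, 74.315°, 229.710°.
Largest gap = 229.710° ⇒ minimal covering band is its complement: 360° − 229.710° = 130.290°.
Band runs from -120.531° eastward to +9.759°.

130.290°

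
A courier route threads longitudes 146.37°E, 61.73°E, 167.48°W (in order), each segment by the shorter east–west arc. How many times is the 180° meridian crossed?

Leg 1: +146.37° → +61.73°, shortest Δλ = -84.64° (west) — does not cross 180°.
Leg 2: +61.73° → -167.48°, shortest Δλ = 130.79° (east) — crosses 180°.
Total crossings: 1.

1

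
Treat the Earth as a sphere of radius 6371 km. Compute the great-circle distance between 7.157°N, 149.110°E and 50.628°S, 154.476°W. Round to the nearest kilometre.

8385 km

Δλ = -154.476 − 149.110 = -303.586°; wrapped into (−180°, 180°]: 56.414°.
Δφ = -50.628 − 7.157 = -57.785°.
a = sin²(Δφ/2) + cos φ₁ · cos φ₂ · sin²(Δλ/2) = 0.374065.
c = 2·atan2(√a, √(1−a)) = 1.31618 rad → d = 6371·c ≈ 8385.41 km.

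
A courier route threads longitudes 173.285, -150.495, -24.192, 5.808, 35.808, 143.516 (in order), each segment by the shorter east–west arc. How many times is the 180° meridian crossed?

1

Leg 1: +173.285° → -150.495°, shortest Δλ = 36.22° (east) — crosses 180°.
Leg 2: -150.495° → -24.192°, shortest Δλ = 126.303° (east) — does not cross 180°.
Leg 3: -24.192° → +5.808°, shortest Δλ = 30.0° (east) — does not cross 180°.
Leg 4: +5.808° → +35.808°, shortest Δλ = 30.0° (east) — does not cross 180°.
Leg 5: +35.808° → +143.516°, shortest Δλ = 107.708° (east) — does not cross 180°.
Total crossings: 1.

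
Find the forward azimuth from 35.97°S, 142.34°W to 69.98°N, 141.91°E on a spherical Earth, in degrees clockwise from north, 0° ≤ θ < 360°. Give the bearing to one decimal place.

337.7°

Δλ = 141.91 − -142.34 = 284.25°; wrapped into (−180°, 180°]: -75.75°.
θ = atan2( sin Δλ · cos φ₂ , cos φ₁ · sin φ₂ − sin φ₁ · cos φ₂ · cos Δλ )
  = atan2(-0.33181, 0.80992) = -22.278° → normalised to [0°, 360°): 337.722°.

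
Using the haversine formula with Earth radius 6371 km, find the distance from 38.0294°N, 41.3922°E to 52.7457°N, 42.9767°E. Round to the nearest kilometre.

Δλ = 42.9767 − 41.3922 = 1.5845°.
Δφ = 52.7457 − 38.0294 = 14.7163°.
a = sin²(Δφ/2) + cos φ₁ · cos φ₂ · sin²(Δλ/2) = 0.016493.
c = 2·atan2(√a, √(1−a)) = 0.25756 rad → d = 6371·c ≈ 1640.94 km.

1641 km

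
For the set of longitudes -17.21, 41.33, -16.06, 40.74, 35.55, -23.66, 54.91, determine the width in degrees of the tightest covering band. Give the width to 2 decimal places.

Sort the longitudes: -23.66°, -17.21°, -16.06°, +35.55°, +40.74°, +41.33°, +54.91°.
Eastward gaps between consecutive values (wrapping around): 6.45°, 1.15°, 51.61°, 5.19°, 0.59°, 13.58°, 281.43°.
Largest gap = 281.43° ⇒ minimal covering band is its complement: 360° − 281.43° = 78.57°.
Band runs from -23.66° eastward to +54.91°.

78.57°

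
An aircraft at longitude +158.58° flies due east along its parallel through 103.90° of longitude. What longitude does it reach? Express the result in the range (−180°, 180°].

Start at +158.58°; shift +103.90° → +262.48°.
+262.48° lies outside (−180°, 180°]; subtract 360° → -97.52°.

-97.52°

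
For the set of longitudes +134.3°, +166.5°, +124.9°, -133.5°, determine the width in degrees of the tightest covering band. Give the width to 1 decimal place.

101.6°

Sort the longitudes: -133.5°, +124.9°, +134.3°, +166.5°.
Eastward gaps between consecutive values (wrapping around): 258.4°, 9.4°, 32.2°, 60.0°.
Largest gap = 258.4° ⇒ minimal covering band is its complement: 360° − 258.4° = 101.6°.
Band runs from +124.9° eastward to -133.5°, crossing the antimeridian.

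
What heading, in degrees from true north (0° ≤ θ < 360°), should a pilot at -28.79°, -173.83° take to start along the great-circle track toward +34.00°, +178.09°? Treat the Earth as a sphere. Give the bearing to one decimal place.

Δλ = 178.09 − -173.83 = 351.92°; wrapped into (−180°, 180°]: -8.08°.
θ = atan2( sin Δλ · cos φ₂ , cos φ₁ · sin φ₂ − sin φ₁ · cos φ₂ · cos Δλ )
  = atan2(-0.11653, 0.88537) = -7.498° → normalised to [0°, 360°): 352.502°.

352.5°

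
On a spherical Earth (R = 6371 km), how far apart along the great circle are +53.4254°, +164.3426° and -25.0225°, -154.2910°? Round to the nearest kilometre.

9590 km

Δλ = -154.2910 − 164.3426 = -318.6336°; wrapped into (−180°, 180°]: 41.3664°.
Δφ = -25.0225 − 53.4254 = -78.4479°.
a = sin²(Δφ/2) + cos φ₁ · cos φ₂ · sin²(Δλ/2) = 0.467229.
c = 2·atan2(√a, √(1−a)) = 1.50521 rad → d = 6371·c ≈ 9589.67 km.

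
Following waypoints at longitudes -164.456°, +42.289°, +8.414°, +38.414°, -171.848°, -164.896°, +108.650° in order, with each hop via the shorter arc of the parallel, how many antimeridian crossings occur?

Leg 1: -164.456° → +42.289°, shortest Δλ = -153.255° (west) — crosses 180°.
Leg 2: +42.289° → +8.414°, shortest Δλ = -33.875° (west) — does not cross 180°.
Leg 3: +8.414° → +38.414°, shortest Δλ = 30.0° (east) — does not cross 180°.
Leg 4: +38.414° → -171.848°, shortest Δλ = 149.738° (east) — crosses 180°.
Leg 5: -171.848° → -164.896°, shortest Δλ = 6.952° (east) — does not cross 180°.
Leg 6: -164.896° → +108.650°, shortest Δλ = -86.454° (west) — crosses 180°.
Total crossings: 3.

3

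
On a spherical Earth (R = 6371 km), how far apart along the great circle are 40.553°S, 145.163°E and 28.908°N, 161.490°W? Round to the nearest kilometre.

Δλ = -161.490 − 145.163 = -306.653°; wrapped into (−180°, 180°]: 53.347°.
Δφ = 28.908 − -40.553 = 69.461°.
a = sin²(Δφ/2) + cos φ₁ · cos φ₂ · sin²(Δλ/2) = 0.458612.
c = 2·atan2(√a, √(1−a)) = 1.48793 rad → d = 6371·c ≈ 9479.58 km.

9480 km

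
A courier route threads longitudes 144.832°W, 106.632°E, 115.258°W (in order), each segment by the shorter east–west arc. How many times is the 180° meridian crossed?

Leg 1: -144.832° → +106.632°, shortest Δλ = -108.536° (west) — crosses 180°.
Leg 2: +106.632° → -115.258°, shortest Δλ = 138.11° (east) — crosses 180°.
Total crossings: 2.

2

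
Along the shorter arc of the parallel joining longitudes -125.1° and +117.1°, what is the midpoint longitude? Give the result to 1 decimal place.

Signed shortest Δλ from -125.1° to +117.1° is -117.8°.
Midpoint longitude = -125.1° + (-117.8°)/2 = -125.1° − 58.9° = -184.0°.
Normalise into (−180°, 180°]: +176.0°.
(The naïve average (-125.1 + +117.1)/2 = -4.0° is on the wrong side of the globe.)

+176.0°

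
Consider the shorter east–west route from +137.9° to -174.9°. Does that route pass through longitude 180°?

Naïve |-174.9 − 137.9| = 312.8° > 180°, so the shorter arc goes the other way round — across 180°.
Signed shortest Δλ = ((-174.9 − 137.9 + 180) mod 360) − 180 = 47.2°.
Going east by 47.2° from +137.9° passes through 180° before reaching -174.9°.

Yes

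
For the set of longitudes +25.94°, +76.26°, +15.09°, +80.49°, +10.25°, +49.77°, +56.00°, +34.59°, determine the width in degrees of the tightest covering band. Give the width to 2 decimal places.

70.24°

Sort the longitudes: +10.25°, +15.09°, +25.94°, +34.59°, +49.77°, +56.00°, +76.26°, +80.49°.
Eastward gaps between consecutive values (wrapping around): 4.84°, 10.85°, 8.65°, 15.18°, 6.23°, 20.26°, 4.23°, 289.76°.
Largest gap = 289.76° ⇒ minimal covering band is its complement: 360° − 289.76° = 70.24°.
Band runs from +10.25° eastward to +80.49°.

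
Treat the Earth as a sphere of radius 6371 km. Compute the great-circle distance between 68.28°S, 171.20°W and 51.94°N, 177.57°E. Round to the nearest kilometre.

13400 km

Δλ = 177.57 − -171.20 = 348.77°; wrapped into (−180°, 180°]: -11.23°.
Δφ = 51.94 − -68.28 = 120.22°.
a = sin²(Δφ/2) + cos φ₁ · cos φ₂ · sin²(Δλ/2) = 0.753845.
c = 2·atan2(√a, √(1−a)) = 2.10330 rad → d = 6371·c ≈ 13400.11 km.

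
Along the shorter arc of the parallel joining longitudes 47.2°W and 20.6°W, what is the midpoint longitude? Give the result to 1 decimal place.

Signed shortest Δλ from -47.2° to -20.6° is +26.6°.
Midpoint longitude = -47.2° + (+26.6°)/2 = -47.2° + 13.3° = -33.9°.

33.9°W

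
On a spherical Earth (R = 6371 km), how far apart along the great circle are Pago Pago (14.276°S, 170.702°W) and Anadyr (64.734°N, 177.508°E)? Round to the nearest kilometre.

Δλ = 177.508 − -170.702 = 348.210°; wrapped into (−180°, 180°]: -11.790°.
Δφ = 64.734 − -14.276 = 79.010°.
a = sin²(Δφ/2) + cos φ₁ · cos φ₂ · sin²(Δλ/2) = 0.409044.
c = 2·atan2(√a, √(1−a)) = 1.38787 rad → d = 6371·c ≈ 8842.10 km.

8842 km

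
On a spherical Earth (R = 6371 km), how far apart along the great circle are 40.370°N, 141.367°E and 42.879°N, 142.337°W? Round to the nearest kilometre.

Δλ = -142.337 − 141.367 = -283.704°; wrapped into (−180°, 180°]: 76.296°.
Δφ = 42.879 − 40.370 = 2.509°.
a = sin²(Δφ/2) + cos φ₁ · cos φ₂ · sin²(Δλ/2) = 0.213496.
c = 2·atan2(√a, √(1−a)) = 0.96063 rad → d = 6371·c ≈ 6120.15 km.

6120 km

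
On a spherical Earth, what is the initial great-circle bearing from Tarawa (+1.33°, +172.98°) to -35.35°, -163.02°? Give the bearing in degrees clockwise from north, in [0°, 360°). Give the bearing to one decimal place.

Δλ = -163.02 − 172.98 = -336.00°; wrapped into (−180°, 180°]: 24.00°.
θ = atan2( sin Δλ · cos φ₂ , cos φ₁ · sin φ₂ − sin φ₁ · cos φ₂ · cos Δλ )
  = atan2(0.33175, -0.59571) = 150.887° → normalised to [0°, 360°): 150.887°.

150.9°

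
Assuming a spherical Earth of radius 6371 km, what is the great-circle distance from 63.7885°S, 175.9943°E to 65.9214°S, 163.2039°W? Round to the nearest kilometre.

1006 km

Δλ = -163.2039 − 175.9943 = -339.1982°; wrapped into (−180°, 180°]: 20.8018°.
Δφ = -65.9214 − -63.7885 = -2.1329°.
a = sin²(Δφ/2) + cos φ₁ · cos φ₂ · sin²(Δλ/2) = 0.006220.
c = 2·atan2(√a, √(1−a)) = 0.15789 rad → d = 6371·c ≈ 1005.95 km.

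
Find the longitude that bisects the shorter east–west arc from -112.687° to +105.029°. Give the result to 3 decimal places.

+176.171°

Signed shortest Δλ from -112.687° to +105.029° is -142.284°.
Midpoint longitude = -112.687° + (-142.284°)/2 = -112.687° − 71.142° = -183.829°.
Normalise into (−180°, 180°]: +176.171°.
(The naïve average (-112.687 + +105.029)/2 = -3.829° is on the wrong side of the globe.)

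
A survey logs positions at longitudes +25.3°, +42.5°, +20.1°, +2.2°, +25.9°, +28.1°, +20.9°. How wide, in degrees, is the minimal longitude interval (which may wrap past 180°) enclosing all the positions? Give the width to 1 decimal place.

40.3°

Sort the longitudes: +2.2°, +20.1°, +20.9°, +25.3°, +25.9°, +28.1°, +42.5°.
Eastward gaps between consecutive values (wrapping around): 17.9°, 0.8°, 4.4°, 0.6°, 2.2°, 14.4°, 319.7°.
Largest gap = 319.7° ⇒ minimal covering band is its complement: 360° − 319.7° = 40.3°.
Band runs from +2.2° eastward to +42.5°.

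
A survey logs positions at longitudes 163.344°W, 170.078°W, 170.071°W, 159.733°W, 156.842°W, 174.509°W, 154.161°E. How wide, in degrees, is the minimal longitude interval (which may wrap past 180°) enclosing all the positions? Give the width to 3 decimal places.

Sort the longitudes: -174.509°, -170.078°, -170.071°, -163.344°, -159.733°, -156.842°, +154.161°.
Eastward gaps between consecutive values (wrapping around): 4.431°, 0.007°, 6.727°, 3.611°, 2.891°, 311.003°, 31.330°.
Largest gap = 311.003° ⇒ minimal covering band is its complement: 360° − 311.003° = 48.997°.
Band runs from +154.161° eastward to -156.842°, crossing the antimeridian.

48.997°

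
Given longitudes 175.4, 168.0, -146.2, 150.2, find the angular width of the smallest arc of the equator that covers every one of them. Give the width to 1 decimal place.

63.6°

Sort the longitudes: -146.2°, +150.2°, +168.0°, +175.4°.
Eastward gaps between consecutive values (wrapping around): 296.4°, 17.8°, 7.4°, 38.4°.
Largest gap = 296.4° ⇒ minimal covering band is its complement: 360° − 296.4° = 63.6°.
Band runs from +150.2° eastward to -146.2°, crossing the antimeridian.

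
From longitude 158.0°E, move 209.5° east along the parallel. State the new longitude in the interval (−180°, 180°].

7.5°E

Start at +158.0°; shift +209.5° → +367.5°.
+367.5° lies outside (−180°, 180°]; subtract 360° → +7.5°.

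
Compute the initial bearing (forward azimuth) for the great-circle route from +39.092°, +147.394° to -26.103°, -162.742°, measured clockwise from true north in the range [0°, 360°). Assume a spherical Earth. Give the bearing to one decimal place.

Δλ = -162.742 − 147.394 = -310.136°; wrapped into (−180°, 180°]: 49.864°.
θ = atan2( sin Δλ · cos φ₂ , cos φ₁ · sin φ₂ − sin φ₁ · cos φ₂ · cos Δλ )
  = atan2(0.68654, -0.70650) = 135.821° → normalised to [0°, 360°): 135.821°.

135.8°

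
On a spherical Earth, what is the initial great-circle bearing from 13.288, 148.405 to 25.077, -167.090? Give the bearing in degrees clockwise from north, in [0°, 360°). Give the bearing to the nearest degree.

Δλ = -167.090 − 148.405 = -315.495°; wrapped into (−180°, 180°]: 44.505°.
θ = atan2( sin Δλ · cos φ₂ , cos φ₁ · sin φ₂ − sin φ₁ · cos φ₂ · cos Δλ )
  = atan2(0.63490, 0.26402) = 67.420° → normalised to [0°, 360°): 67.420°.

67°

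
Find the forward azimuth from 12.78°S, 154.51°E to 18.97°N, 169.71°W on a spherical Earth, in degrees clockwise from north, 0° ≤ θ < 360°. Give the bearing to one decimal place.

48.6°

Δλ = -169.71 − 154.51 = -324.22°; wrapped into (−180°, 180°]: 35.78°.
θ = atan2( sin Δλ · cos φ₂ , cos φ₁ · sin φ₂ − sin φ₁ · cos φ₂ · cos Δλ )
  = atan2(0.55292, 0.48673) = 48.643° → normalised to [0°, 360°): 48.643°.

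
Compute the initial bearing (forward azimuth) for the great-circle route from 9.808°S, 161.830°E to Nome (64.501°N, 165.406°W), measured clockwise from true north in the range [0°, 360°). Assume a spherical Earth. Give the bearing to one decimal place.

13.8°

Δλ = -165.406 − 161.830 = -327.236°; wrapped into (−180°, 180°]: 32.764°.
θ = atan2( sin Δλ · cos φ₂ , cos φ₁ · sin φ₂ − sin φ₁ · cos φ₂ · cos Δλ )
  = atan2(0.23298, 0.95107) = 13.764° → normalised to [0°, 360°): 13.764°.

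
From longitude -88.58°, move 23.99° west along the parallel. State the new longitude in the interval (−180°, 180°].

-112.57°

Start at -88.58°; shift −23.99° → -112.57°.
-112.57° already lies in (−180°, 180°].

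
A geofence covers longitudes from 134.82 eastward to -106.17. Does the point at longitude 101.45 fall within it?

Band width going east from +134.82° to -106.17°: ((-106.17 − 134.82) mod 360) = 119.01°.
Offset of +101.45° east of the west edge: ((101.45 − 134.82) mod 360) = 326.63°.
326.63° > 119.01° ⇒ outside.

No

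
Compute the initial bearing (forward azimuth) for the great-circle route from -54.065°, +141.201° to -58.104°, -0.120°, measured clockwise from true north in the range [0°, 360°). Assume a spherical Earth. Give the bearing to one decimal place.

201.6°

Δλ = -0.120 − 141.201 = -141.321°.
θ = atan2( sin Δλ · cos φ₂ , cos φ₁ · sin φ₂ − sin φ₁ · cos φ₂ · cos Δλ )
  = atan2(-0.33021, -0.83224) = -158.358° → normalised to [0°, 360°): 201.642°.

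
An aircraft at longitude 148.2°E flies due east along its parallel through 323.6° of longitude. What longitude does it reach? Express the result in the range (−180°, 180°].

Start at +148.2°; shift +323.6° → +471.8°.
+471.8° lies outside (−180°, 180°]; subtract 360° → +111.8°.

111.8°E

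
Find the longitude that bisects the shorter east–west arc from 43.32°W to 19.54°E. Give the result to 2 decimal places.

Signed shortest Δλ from -43.32° to +19.54° is +62.86°.
Midpoint longitude = -43.32° + (+62.86°)/2 = -43.32° + 31.43° = -11.89°.

11.89°W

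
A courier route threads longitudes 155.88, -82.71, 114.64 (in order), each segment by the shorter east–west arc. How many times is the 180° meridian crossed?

2

Leg 1: +155.88° → -82.71°, shortest Δλ = 121.41° (east) — crosses 180°.
Leg 2: -82.71° → +114.64°, shortest Δλ = -162.65° (west) — crosses 180°.
Total crossings: 2.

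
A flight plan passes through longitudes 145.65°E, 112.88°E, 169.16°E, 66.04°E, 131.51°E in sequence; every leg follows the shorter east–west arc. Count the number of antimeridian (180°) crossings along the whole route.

Leg 1: +145.65° → +112.88°, shortest Δλ = -32.77° (west) — does not cross 180°.
Leg 2: +112.88° → +169.16°, shortest Δλ = 56.28° (east) — does not cross 180°.
Leg 3: +169.16° → +66.04°, shortest Δλ = -103.12° (west) — does not cross 180°.
Leg 4: +66.04° → +131.51°, shortest Δλ = 65.47° (east) — does not cross 180°.
Total crossings: 0.

0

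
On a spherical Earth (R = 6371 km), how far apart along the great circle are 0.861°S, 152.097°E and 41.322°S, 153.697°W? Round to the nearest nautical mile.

3801 nmi

Δλ = -153.697 − 152.097 = -305.794°; wrapped into (−180°, 180°]: 54.206°.
Δφ = -41.322 − -0.861 = -40.461°.
a = sin²(Δφ/2) + cos φ₁ · cos φ₂ · sin²(Δλ/2) = 0.275441.
c = 2·atan2(√a, √(1−a)) = 1.10502 rad → d = 6371·c ≈ 7040.07 km ≈ 3801.33 nmi.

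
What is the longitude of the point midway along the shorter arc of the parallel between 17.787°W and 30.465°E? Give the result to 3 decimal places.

6.339°E

Signed shortest Δλ from -17.787° to +30.465° is +48.252°.
Midpoint longitude = -17.787° + (+48.252°)/2 = -17.787° + 24.126° = +6.339°.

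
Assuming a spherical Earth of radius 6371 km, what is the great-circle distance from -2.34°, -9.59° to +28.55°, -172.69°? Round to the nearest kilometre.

16594 km

Δλ = -172.69 − -9.59 = -163.10°.
Δφ = 28.55 − -2.34 = 30.89°.
a = sin²(Δφ/2) + cos φ₁ · cos φ₂ · sin²(Δλ/2) = 0.929639.
c = 2·atan2(√a, √(1−a)) = 2.60465 rad → d = 6371·c ≈ 16594.24 km.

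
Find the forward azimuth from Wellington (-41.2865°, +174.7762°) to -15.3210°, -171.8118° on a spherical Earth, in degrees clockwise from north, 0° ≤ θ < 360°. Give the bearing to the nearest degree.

Δλ = -171.8118 − 174.7762 = -346.5880°; wrapped into (−180°, 180°]: 13.4120°.
θ = atan2( sin Δλ · cos φ₂ , cos φ₁ · sin φ₂ − sin φ₁ · cos φ₂ · cos Δλ )
  = atan2(0.22371, 0.42047) = 28.015° → normalised to [0°, 360°): 28.015°.

28°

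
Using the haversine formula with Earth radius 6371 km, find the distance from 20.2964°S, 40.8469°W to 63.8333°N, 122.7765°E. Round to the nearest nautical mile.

Δλ = 122.7765 − -40.8469 = 163.6234°.
Δφ = 63.8333 − -20.2964 = 84.1297°.
a = sin²(Δφ/2) + cos φ₁ · cos φ₂ · sin²(Δλ/2) = 0.854075.
c = 2·atan2(√a, √(1−a)) = 2.35767 rad → d = 6371·c ≈ 15020.73 km ≈ 8110.54 nmi.

8111 nmi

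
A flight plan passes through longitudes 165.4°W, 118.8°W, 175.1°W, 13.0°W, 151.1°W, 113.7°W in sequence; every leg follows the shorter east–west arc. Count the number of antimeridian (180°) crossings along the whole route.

0

Leg 1: -165.4° → -118.8°, shortest Δλ = 46.6° (east) — does not cross 180°.
Leg 2: -118.8° → -175.1°, shortest Δλ = -56.3° (west) — does not cross 180°.
Leg 3: -175.1° → -13.0°, shortest Δλ = 162.1° (east) — does not cross 180°.
Leg 4: -13.0° → -151.1°, shortest Δλ = -138.1° (west) — does not cross 180°.
Leg 5: -151.1° → -113.7°, shortest Δλ = 37.4° (east) — does not cross 180°.
Total crossings: 0.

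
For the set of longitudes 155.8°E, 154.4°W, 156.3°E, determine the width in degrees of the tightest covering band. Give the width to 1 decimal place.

49.8°

Sort the longitudes: -154.4°, +155.8°, +156.3°.
Eastward gaps between consecutive values (wrapping around): 310.2°, 0.5°, 49.3°.
Largest gap = 310.2° ⇒ minimal covering band is its complement: 360° − 310.2° = 49.8°.
Band runs from +155.8° eastward to -154.4°, crossing the antimeridian.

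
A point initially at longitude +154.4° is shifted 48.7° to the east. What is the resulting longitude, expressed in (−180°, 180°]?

-156.9°

Start at +154.4°; shift +48.7° → +203.1°.
+203.1° lies outside (−180°, 180°]; subtract 360° → -156.9°.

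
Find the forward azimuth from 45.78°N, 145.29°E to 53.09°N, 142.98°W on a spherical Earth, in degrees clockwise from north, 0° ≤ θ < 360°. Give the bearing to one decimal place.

53.5°

Δλ = -142.98 − 145.29 = -288.27°; wrapped into (−180°, 180°]: 71.73°.
θ = atan2( sin Δλ · cos φ₂ , cos φ₁ · sin φ₂ − sin φ₁ · cos φ₂ · cos Δλ )
  = atan2(0.57029, 0.42271) = 53.453° → normalised to [0°, 360°): 53.453°.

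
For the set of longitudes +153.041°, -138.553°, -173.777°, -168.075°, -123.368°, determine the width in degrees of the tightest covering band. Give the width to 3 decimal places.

83.591°

Sort the longitudes: -173.777°, -168.075°, -138.553°, -123.368°, +153.041°.
Eastward gaps between consecutive values (wrapping around): 5.702°, 29.522°, 15.185°, 276.409°, 33.182°.
Largest gap = 276.409° ⇒ minimal covering band is its complement: 360° − 276.409° = 83.591°.
Band runs from +153.041° eastward to -123.368°, crossing the antimeridian.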